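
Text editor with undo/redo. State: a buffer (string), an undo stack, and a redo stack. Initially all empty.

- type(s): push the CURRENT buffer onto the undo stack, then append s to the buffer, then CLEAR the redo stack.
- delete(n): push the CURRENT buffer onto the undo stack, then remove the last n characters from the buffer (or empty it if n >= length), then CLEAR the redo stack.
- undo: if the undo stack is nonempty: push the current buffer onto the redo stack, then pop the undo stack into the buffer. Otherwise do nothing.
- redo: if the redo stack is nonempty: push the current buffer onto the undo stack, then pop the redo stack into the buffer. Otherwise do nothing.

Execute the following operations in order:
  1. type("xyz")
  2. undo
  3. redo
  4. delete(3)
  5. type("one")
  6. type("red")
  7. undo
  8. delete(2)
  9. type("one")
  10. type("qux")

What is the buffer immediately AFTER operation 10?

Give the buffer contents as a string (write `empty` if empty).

Answer: oonequx

Derivation:
After op 1 (type): buf='xyz' undo_depth=1 redo_depth=0
After op 2 (undo): buf='(empty)' undo_depth=0 redo_depth=1
After op 3 (redo): buf='xyz' undo_depth=1 redo_depth=0
After op 4 (delete): buf='(empty)' undo_depth=2 redo_depth=0
After op 5 (type): buf='one' undo_depth=3 redo_depth=0
After op 6 (type): buf='onered' undo_depth=4 redo_depth=0
After op 7 (undo): buf='one' undo_depth=3 redo_depth=1
After op 8 (delete): buf='o' undo_depth=4 redo_depth=0
After op 9 (type): buf='oone' undo_depth=5 redo_depth=0
After op 10 (type): buf='oonequx' undo_depth=6 redo_depth=0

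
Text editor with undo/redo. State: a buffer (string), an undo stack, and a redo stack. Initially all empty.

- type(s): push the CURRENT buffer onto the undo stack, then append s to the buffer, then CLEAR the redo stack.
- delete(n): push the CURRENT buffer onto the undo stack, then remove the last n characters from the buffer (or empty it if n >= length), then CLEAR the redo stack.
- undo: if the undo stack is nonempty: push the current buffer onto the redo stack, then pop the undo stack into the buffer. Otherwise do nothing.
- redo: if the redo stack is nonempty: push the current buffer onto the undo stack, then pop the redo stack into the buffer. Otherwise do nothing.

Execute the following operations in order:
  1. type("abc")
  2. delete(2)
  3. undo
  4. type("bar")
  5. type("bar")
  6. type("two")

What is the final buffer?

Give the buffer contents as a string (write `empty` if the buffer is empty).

Answer: abcbarbartwo

Derivation:
After op 1 (type): buf='abc' undo_depth=1 redo_depth=0
After op 2 (delete): buf='a' undo_depth=2 redo_depth=0
After op 3 (undo): buf='abc' undo_depth=1 redo_depth=1
After op 4 (type): buf='abcbar' undo_depth=2 redo_depth=0
After op 5 (type): buf='abcbarbar' undo_depth=3 redo_depth=0
After op 6 (type): buf='abcbarbartwo' undo_depth=4 redo_depth=0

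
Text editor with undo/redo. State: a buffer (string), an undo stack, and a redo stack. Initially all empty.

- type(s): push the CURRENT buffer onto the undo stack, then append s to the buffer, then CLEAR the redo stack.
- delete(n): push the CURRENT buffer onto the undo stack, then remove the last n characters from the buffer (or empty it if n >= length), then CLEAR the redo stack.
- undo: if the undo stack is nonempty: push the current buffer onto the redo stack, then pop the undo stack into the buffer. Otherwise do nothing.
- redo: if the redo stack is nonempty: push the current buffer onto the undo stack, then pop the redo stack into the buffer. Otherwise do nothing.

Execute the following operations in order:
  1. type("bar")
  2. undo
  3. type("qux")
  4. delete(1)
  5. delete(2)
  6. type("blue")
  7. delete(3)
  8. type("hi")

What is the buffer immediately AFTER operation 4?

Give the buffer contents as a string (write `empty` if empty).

After op 1 (type): buf='bar' undo_depth=1 redo_depth=0
After op 2 (undo): buf='(empty)' undo_depth=0 redo_depth=1
After op 3 (type): buf='qux' undo_depth=1 redo_depth=0
After op 4 (delete): buf='qu' undo_depth=2 redo_depth=0

Answer: qu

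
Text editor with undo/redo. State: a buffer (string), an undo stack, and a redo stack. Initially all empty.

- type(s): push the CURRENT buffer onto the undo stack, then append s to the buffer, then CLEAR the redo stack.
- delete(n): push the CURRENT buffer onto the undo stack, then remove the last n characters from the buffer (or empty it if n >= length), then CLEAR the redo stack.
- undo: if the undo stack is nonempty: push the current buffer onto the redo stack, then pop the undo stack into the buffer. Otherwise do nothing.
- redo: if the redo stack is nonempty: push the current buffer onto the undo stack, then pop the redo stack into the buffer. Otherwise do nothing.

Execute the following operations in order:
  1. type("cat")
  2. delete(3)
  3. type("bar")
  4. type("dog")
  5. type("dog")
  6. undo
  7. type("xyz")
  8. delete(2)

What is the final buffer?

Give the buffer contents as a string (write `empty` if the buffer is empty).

After op 1 (type): buf='cat' undo_depth=1 redo_depth=0
After op 2 (delete): buf='(empty)' undo_depth=2 redo_depth=0
After op 3 (type): buf='bar' undo_depth=3 redo_depth=0
After op 4 (type): buf='bardog' undo_depth=4 redo_depth=0
After op 5 (type): buf='bardogdog' undo_depth=5 redo_depth=0
After op 6 (undo): buf='bardog' undo_depth=4 redo_depth=1
After op 7 (type): buf='bardogxyz' undo_depth=5 redo_depth=0
After op 8 (delete): buf='bardogx' undo_depth=6 redo_depth=0

Answer: bardogx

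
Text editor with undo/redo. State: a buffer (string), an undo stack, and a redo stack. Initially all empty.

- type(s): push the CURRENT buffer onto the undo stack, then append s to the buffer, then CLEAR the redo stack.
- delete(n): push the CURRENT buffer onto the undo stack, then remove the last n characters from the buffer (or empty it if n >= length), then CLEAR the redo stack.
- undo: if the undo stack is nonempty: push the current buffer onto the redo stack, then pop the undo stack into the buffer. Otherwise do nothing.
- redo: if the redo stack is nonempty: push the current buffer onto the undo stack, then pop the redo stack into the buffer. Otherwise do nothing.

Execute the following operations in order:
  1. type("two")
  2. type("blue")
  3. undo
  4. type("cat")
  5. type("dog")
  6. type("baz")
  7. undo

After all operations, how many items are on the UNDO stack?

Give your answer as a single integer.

After op 1 (type): buf='two' undo_depth=1 redo_depth=0
After op 2 (type): buf='twoblue' undo_depth=2 redo_depth=0
After op 3 (undo): buf='two' undo_depth=1 redo_depth=1
After op 4 (type): buf='twocat' undo_depth=2 redo_depth=0
After op 5 (type): buf='twocatdog' undo_depth=3 redo_depth=0
After op 6 (type): buf='twocatdogbaz' undo_depth=4 redo_depth=0
After op 7 (undo): buf='twocatdog' undo_depth=3 redo_depth=1

Answer: 3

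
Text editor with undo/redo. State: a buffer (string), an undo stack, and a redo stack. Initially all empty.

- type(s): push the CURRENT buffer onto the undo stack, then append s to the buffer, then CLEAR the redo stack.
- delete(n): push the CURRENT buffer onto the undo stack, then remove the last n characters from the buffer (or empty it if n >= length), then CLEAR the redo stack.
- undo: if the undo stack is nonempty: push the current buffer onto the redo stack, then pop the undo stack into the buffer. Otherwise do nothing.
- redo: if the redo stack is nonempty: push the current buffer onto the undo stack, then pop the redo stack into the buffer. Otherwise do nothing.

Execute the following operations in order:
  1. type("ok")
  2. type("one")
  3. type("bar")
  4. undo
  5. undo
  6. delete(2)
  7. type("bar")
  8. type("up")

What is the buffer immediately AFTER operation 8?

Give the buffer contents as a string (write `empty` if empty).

After op 1 (type): buf='ok' undo_depth=1 redo_depth=0
After op 2 (type): buf='okone' undo_depth=2 redo_depth=0
After op 3 (type): buf='okonebar' undo_depth=3 redo_depth=0
After op 4 (undo): buf='okone' undo_depth=2 redo_depth=1
After op 5 (undo): buf='ok' undo_depth=1 redo_depth=2
After op 6 (delete): buf='(empty)' undo_depth=2 redo_depth=0
After op 7 (type): buf='bar' undo_depth=3 redo_depth=0
After op 8 (type): buf='barup' undo_depth=4 redo_depth=0

Answer: barup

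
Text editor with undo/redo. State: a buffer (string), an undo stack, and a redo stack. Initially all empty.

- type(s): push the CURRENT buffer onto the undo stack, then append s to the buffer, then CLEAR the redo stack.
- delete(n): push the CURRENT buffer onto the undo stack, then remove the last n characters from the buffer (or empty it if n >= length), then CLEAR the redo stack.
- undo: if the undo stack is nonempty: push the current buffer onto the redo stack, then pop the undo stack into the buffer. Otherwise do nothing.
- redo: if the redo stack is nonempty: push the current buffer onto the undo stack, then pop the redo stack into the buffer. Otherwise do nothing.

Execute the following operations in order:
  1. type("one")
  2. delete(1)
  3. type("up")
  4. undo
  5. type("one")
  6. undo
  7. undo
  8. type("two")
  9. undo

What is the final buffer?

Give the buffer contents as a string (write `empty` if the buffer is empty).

After op 1 (type): buf='one' undo_depth=1 redo_depth=0
After op 2 (delete): buf='on' undo_depth=2 redo_depth=0
After op 3 (type): buf='onup' undo_depth=3 redo_depth=0
After op 4 (undo): buf='on' undo_depth=2 redo_depth=1
After op 5 (type): buf='onone' undo_depth=3 redo_depth=0
After op 6 (undo): buf='on' undo_depth=2 redo_depth=1
After op 7 (undo): buf='one' undo_depth=1 redo_depth=2
After op 8 (type): buf='onetwo' undo_depth=2 redo_depth=0
After op 9 (undo): buf='one' undo_depth=1 redo_depth=1

Answer: one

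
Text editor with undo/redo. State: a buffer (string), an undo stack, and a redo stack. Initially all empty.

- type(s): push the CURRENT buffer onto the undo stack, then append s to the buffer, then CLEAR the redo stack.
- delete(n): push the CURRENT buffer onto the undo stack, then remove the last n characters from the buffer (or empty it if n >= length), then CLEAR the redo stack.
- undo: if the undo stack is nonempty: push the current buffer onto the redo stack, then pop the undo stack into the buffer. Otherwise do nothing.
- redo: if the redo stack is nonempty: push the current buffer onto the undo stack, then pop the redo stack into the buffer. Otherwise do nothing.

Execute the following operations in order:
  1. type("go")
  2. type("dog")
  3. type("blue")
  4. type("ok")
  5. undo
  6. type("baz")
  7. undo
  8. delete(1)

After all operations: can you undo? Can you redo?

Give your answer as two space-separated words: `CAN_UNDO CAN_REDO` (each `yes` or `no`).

Answer: yes no

Derivation:
After op 1 (type): buf='go' undo_depth=1 redo_depth=0
After op 2 (type): buf='godog' undo_depth=2 redo_depth=0
After op 3 (type): buf='godogblue' undo_depth=3 redo_depth=0
After op 4 (type): buf='godogblueok' undo_depth=4 redo_depth=0
After op 5 (undo): buf='godogblue' undo_depth=3 redo_depth=1
After op 6 (type): buf='godogbluebaz' undo_depth=4 redo_depth=0
After op 7 (undo): buf='godogblue' undo_depth=3 redo_depth=1
After op 8 (delete): buf='godogblu' undo_depth=4 redo_depth=0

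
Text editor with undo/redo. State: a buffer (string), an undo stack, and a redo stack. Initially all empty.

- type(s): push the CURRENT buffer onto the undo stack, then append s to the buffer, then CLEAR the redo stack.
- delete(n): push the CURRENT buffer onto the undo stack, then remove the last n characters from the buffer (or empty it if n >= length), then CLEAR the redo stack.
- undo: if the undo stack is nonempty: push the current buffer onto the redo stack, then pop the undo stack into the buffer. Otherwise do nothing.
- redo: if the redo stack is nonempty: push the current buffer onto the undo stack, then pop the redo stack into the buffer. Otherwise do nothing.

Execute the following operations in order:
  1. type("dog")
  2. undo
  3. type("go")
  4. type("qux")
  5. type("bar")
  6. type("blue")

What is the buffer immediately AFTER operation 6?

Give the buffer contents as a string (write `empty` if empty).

After op 1 (type): buf='dog' undo_depth=1 redo_depth=0
After op 2 (undo): buf='(empty)' undo_depth=0 redo_depth=1
After op 3 (type): buf='go' undo_depth=1 redo_depth=0
After op 4 (type): buf='goqux' undo_depth=2 redo_depth=0
After op 5 (type): buf='goquxbar' undo_depth=3 redo_depth=0
After op 6 (type): buf='goquxbarblue' undo_depth=4 redo_depth=0

Answer: goquxbarblue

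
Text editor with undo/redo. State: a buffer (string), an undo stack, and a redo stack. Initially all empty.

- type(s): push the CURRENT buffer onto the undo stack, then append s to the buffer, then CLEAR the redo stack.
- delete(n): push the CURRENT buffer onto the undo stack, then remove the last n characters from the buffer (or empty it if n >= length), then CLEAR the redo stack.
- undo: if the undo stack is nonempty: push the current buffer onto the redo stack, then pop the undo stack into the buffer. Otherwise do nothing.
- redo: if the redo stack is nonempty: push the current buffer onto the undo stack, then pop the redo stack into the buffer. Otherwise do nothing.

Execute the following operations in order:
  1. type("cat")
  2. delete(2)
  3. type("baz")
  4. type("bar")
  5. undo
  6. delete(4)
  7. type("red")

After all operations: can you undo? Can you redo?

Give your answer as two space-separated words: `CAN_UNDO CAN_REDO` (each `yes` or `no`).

Answer: yes no

Derivation:
After op 1 (type): buf='cat' undo_depth=1 redo_depth=0
After op 2 (delete): buf='c' undo_depth=2 redo_depth=0
After op 3 (type): buf='cbaz' undo_depth=3 redo_depth=0
After op 4 (type): buf='cbazbar' undo_depth=4 redo_depth=0
After op 5 (undo): buf='cbaz' undo_depth=3 redo_depth=1
After op 6 (delete): buf='(empty)' undo_depth=4 redo_depth=0
After op 7 (type): buf='red' undo_depth=5 redo_depth=0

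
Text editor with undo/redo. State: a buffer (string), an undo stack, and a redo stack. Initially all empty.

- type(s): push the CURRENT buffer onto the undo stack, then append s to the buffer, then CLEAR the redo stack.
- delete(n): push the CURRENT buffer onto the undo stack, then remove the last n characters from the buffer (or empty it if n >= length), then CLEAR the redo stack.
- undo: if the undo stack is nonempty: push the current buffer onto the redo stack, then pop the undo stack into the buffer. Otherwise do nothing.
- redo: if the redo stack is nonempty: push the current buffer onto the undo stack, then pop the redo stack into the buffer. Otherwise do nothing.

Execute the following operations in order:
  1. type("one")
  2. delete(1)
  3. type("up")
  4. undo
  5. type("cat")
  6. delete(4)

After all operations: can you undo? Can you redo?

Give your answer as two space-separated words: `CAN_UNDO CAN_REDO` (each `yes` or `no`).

Answer: yes no

Derivation:
After op 1 (type): buf='one' undo_depth=1 redo_depth=0
After op 2 (delete): buf='on' undo_depth=2 redo_depth=0
After op 3 (type): buf='onup' undo_depth=3 redo_depth=0
After op 4 (undo): buf='on' undo_depth=2 redo_depth=1
After op 5 (type): buf='oncat' undo_depth=3 redo_depth=0
After op 6 (delete): buf='o' undo_depth=4 redo_depth=0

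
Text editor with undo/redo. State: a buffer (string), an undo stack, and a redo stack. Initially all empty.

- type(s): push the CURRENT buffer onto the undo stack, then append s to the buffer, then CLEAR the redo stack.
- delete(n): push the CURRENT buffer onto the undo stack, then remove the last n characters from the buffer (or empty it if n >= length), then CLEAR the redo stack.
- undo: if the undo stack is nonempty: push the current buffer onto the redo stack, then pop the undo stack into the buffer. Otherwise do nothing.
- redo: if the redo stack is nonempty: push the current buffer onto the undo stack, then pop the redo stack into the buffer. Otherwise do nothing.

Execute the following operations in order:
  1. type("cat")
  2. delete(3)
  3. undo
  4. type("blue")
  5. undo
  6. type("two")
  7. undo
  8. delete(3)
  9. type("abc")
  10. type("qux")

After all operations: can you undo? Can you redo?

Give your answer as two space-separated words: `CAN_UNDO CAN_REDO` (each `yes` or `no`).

After op 1 (type): buf='cat' undo_depth=1 redo_depth=0
After op 2 (delete): buf='(empty)' undo_depth=2 redo_depth=0
After op 3 (undo): buf='cat' undo_depth=1 redo_depth=1
After op 4 (type): buf='catblue' undo_depth=2 redo_depth=0
After op 5 (undo): buf='cat' undo_depth=1 redo_depth=1
After op 6 (type): buf='cattwo' undo_depth=2 redo_depth=0
After op 7 (undo): buf='cat' undo_depth=1 redo_depth=1
After op 8 (delete): buf='(empty)' undo_depth=2 redo_depth=0
After op 9 (type): buf='abc' undo_depth=3 redo_depth=0
After op 10 (type): buf='abcqux' undo_depth=4 redo_depth=0

Answer: yes no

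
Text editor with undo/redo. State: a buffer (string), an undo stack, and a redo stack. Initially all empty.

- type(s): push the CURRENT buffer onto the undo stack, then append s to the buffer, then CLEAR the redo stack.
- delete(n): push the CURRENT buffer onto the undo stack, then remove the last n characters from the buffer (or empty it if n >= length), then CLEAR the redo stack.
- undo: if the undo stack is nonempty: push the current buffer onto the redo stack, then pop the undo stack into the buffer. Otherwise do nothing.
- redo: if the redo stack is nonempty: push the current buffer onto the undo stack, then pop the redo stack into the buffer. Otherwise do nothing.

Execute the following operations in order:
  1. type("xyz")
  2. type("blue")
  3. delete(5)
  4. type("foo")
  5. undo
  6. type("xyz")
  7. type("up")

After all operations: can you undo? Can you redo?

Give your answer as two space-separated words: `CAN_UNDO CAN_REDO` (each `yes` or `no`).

After op 1 (type): buf='xyz' undo_depth=1 redo_depth=0
After op 2 (type): buf='xyzblue' undo_depth=2 redo_depth=0
After op 3 (delete): buf='xy' undo_depth=3 redo_depth=0
After op 4 (type): buf='xyfoo' undo_depth=4 redo_depth=0
After op 5 (undo): buf='xy' undo_depth=3 redo_depth=1
After op 6 (type): buf='xyxyz' undo_depth=4 redo_depth=0
After op 7 (type): buf='xyxyzup' undo_depth=5 redo_depth=0

Answer: yes no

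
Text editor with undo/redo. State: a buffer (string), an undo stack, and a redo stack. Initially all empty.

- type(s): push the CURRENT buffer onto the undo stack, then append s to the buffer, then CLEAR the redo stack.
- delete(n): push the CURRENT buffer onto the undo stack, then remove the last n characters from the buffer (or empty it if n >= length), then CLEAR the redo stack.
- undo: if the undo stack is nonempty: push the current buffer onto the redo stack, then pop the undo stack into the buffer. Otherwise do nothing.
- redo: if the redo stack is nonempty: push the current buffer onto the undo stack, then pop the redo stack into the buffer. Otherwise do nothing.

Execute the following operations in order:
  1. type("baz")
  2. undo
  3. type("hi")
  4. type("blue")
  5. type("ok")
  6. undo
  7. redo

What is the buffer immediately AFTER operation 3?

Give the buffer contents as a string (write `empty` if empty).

After op 1 (type): buf='baz' undo_depth=1 redo_depth=0
After op 2 (undo): buf='(empty)' undo_depth=0 redo_depth=1
After op 3 (type): buf='hi' undo_depth=1 redo_depth=0

Answer: hi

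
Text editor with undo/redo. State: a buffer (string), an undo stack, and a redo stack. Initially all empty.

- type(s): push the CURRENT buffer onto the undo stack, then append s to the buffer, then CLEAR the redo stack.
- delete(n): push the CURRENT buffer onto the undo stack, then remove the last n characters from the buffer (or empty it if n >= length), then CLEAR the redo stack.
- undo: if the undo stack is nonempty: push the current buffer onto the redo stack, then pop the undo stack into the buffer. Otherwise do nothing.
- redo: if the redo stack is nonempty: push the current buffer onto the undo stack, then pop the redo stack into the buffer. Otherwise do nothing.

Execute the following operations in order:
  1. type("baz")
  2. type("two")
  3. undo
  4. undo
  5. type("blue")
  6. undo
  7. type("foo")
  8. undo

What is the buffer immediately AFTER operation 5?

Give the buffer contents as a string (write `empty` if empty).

After op 1 (type): buf='baz' undo_depth=1 redo_depth=0
After op 2 (type): buf='baztwo' undo_depth=2 redo_depth=0
After op 3 (undo): buf='baz' undo_depth=1 redo_depth=1
After op 4 (undo): buf='(empty)' undo_depth=0 redo_depth=2
After op 5 (type): buf='blue' undo_depth=1 redo_depth=0

Answer: blue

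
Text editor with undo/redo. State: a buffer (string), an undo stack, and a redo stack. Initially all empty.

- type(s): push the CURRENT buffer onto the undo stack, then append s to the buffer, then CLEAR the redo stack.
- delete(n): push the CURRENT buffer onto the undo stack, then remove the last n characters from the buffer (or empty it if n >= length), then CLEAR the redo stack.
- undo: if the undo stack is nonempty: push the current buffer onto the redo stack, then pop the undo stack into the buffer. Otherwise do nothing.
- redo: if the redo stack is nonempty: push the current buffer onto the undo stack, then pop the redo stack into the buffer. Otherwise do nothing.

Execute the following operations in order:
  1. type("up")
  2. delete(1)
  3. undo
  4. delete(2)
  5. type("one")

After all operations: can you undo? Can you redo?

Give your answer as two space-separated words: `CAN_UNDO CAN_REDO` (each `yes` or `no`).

Answer: yes no

Derivation:
After op 1 (type): buf='up' undo_depth=1 redo_depth=0
After op 2 (delete): buf='u' undo_depth=2 redo_depth=0
After op 3 (undo): buf='up' undo_depth=1 redo_depth=1
After op 4 (delete): buf='(empty)' undo_depth=2 redo_depth=0
After op 5 (type): buf='one' undo_depth=3 redo_depth=0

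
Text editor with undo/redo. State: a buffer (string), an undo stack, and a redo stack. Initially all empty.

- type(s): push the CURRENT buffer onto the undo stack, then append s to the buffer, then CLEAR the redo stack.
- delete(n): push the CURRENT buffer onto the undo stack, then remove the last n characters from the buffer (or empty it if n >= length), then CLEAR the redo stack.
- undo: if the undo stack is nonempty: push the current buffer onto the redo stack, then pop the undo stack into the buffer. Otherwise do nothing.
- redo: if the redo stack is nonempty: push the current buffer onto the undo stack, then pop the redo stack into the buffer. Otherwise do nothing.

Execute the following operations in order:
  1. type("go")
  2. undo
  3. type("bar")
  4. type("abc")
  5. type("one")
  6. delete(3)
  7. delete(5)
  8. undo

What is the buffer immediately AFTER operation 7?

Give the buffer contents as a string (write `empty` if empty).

After op 1 (type): buf='go' undo_depth=1 redo_depth=0
After op 2 (undo): buf='(empty)' undo_depth=0 redo_depth=1
After op 3 (type): buf='bar' undo_depth=1 redo_depth=0
After op 4 (type): buf='barabc' undo_depth=2 redo_depth=0
After op 5 (type): buf='barabcone' undo_depth=3 redo_depth=0
After op 6 (delete): buf='barabc' undo_depth=4 redo_depth=0
After op 7 (delete): buf='b' undo_depth=5 redo_depth=0

Answer: b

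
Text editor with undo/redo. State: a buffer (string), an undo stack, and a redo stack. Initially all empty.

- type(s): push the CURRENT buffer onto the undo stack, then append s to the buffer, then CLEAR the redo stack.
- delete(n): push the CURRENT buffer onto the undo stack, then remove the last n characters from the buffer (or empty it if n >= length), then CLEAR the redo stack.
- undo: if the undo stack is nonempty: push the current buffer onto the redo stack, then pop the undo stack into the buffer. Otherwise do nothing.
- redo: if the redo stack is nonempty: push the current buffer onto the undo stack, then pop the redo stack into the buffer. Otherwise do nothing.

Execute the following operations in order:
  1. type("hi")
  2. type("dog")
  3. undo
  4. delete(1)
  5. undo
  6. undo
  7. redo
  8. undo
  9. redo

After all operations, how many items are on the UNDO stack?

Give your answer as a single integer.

After op 1 (type): buf='hi' undo_depth=1 redo_depth=0
After op 2 (type): buf='hidog' undo_depth=2 redo_depth=0
After op 3 (undo): buf='hi' undo_depth=1 redo_depth=1
After op 4 (delete): buf='h' undo_depth=2 redo_depth=0
After op 5 (undo): buf='hi' undo_depth=1 redo_depth=1
After op 6 (undo): buf='(empty)' undo_depth=0 redo_depth=2
After op 7 (redo): buf='hi' undo_depth=1 redo_depth=1
After op 8 (undo): buf='(empty)' undo_depth=0 redo_depth=2
After op 9 (redo): buf='hi' undo_depth=1 redo_depth=1

Answer: 1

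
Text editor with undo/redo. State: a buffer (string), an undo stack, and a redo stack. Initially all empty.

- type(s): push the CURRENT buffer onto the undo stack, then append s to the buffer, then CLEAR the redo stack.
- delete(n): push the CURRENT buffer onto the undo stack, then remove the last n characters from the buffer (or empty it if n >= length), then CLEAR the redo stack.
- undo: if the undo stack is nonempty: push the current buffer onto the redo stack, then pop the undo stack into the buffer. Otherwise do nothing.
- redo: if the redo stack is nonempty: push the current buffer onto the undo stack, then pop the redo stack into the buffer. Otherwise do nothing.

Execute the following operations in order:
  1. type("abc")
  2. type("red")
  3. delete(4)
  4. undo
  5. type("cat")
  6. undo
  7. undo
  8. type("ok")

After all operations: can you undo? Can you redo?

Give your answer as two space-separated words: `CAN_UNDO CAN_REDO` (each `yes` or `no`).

After op 1 (type): buf='abc' undo_depth=1 redo_depth=0
After op 2 (type): buf='abcred' undo_depth=2 redo_depth=0
After op 3 (delete): buf='ab' undo_depth=3 redo_depth=0
After op 4 (undo): buf='abcred' undo_depth=2 redo_depth=1
After op 5 (type): buf='abcredcat' undo_depth=3 redo_depth=0
After op 6 (undo): buf='abcred' undo_depth=2 redo_depth=1
After op 7 (undo): buf='abc' undo_depth=1 redo_depth=2
After op 8 (type): buf='abcok' undo_depth=2 redo_depth=0

Answer: yes no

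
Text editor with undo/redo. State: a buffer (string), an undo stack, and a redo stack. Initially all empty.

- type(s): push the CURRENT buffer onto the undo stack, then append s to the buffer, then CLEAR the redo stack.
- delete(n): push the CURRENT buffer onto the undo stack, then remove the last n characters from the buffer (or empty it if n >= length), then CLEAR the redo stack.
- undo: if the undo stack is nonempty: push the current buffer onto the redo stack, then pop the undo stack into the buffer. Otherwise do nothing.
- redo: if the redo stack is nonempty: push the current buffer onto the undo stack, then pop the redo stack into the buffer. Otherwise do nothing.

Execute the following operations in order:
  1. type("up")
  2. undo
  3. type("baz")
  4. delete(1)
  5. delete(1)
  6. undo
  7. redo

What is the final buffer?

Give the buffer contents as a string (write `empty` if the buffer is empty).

After op 1 (type): buf='up' undo_depth=1 redo_depth=0
After op 2 (undo): buf='(empty)' undo_depth=0 redo_depth=1
After op 3 (type): buf='baz' undo_depth=1 redo_depth=0
After op 4 (delete): buf='ba' undo_depth=2 redo_depth=0
After op 5 (delete): buf='b' undo_depth=3 redo_depth=0
After op 6 (undo): buf='ba' undo_depth=2 redo_depth=1
After op 7 (redo): buf='b' undo_depth=3 redo_depth=0

Answer: b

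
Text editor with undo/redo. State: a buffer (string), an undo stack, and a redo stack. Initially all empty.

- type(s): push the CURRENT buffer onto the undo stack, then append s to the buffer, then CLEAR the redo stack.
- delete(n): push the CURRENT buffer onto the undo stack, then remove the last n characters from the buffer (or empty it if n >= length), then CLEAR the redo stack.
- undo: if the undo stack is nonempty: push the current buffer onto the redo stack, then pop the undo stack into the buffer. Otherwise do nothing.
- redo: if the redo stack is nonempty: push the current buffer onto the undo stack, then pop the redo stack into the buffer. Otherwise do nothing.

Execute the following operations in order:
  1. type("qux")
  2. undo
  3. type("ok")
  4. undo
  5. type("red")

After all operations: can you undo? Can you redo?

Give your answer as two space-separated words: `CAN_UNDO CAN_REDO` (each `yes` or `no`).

After op 1 (type): buf='qux' undo_depth=1 redo_depth=0
After op 2 (undo): buf='(empty)' undo_depth=0 redo_depth=1
After op 3 (type): buf='ok' undo_depth=1 redo_depth=0
After op 4 (undo): buf='(empty)' undo_depth=0 redo_depth=1
After op 5 (type): buf='red' undo_depth=1 redo_depth=0

Answer: yes no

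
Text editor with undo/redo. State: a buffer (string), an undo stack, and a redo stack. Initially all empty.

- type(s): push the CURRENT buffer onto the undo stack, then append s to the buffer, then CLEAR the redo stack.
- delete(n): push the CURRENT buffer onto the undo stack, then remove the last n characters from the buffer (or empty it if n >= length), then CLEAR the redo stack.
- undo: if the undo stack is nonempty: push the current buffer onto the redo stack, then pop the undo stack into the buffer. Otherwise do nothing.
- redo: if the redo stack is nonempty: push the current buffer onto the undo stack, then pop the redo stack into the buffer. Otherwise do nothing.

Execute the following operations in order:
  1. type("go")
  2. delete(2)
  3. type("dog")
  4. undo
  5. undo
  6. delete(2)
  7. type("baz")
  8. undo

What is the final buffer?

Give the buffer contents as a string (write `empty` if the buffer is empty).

After op 1 (type): buf='go' undo_depth=1 redo_depth=0
After op 2 (delete): buf='(empty)' undo_depth=2 redo_depth=0
After op 3 (type): buf='dog' undo_depth=3 redo_depth=0
After op 4 (undo): buf='(empty)' undo_depth=2 redo_depth=1
After op 5 (undo): buf='go' undo_depth=1 redo_depth=2
After op 6 (delete): buf='(empty)' undo_depth=2 redo_depth=0
After op 7 (type): buf='baz' undo_depth=3 redo_depth=0
After op 8 (undo): buf='(empty)' undo_depth=2 redo_depth=1

Answer: empty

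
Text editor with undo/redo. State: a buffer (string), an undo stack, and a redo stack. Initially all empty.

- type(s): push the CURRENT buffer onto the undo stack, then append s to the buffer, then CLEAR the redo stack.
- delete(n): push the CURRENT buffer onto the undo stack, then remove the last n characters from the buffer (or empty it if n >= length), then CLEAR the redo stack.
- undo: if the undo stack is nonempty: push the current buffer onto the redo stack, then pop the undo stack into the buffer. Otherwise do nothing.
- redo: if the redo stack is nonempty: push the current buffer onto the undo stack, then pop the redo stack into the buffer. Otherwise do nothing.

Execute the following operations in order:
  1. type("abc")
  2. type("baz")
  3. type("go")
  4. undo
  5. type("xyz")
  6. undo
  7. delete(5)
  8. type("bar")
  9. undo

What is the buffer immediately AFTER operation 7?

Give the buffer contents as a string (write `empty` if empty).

Answer: a

Derivation:
After op 1 (type): buf='abc' undo_depth=1 redo_depth=0
After op 2 (type): buf='abcbaz' undo_depth=2 redo_depth=0
After op 3 (type): buf='abcbazgo' undo_depth=3 redo_depth=0
After op 4 (undo): buf='abcbaz' undo_depth=2 redo_depth=1
After op 5 (type): buf='abcbazxyz' undo_depth=3 redo_depth=0
After op 6 (undo): buf='abcbaz' undo_depth=2 redo_depth=1
After op 7 (delete): buf='a' undo_depth=3 redo_depth=0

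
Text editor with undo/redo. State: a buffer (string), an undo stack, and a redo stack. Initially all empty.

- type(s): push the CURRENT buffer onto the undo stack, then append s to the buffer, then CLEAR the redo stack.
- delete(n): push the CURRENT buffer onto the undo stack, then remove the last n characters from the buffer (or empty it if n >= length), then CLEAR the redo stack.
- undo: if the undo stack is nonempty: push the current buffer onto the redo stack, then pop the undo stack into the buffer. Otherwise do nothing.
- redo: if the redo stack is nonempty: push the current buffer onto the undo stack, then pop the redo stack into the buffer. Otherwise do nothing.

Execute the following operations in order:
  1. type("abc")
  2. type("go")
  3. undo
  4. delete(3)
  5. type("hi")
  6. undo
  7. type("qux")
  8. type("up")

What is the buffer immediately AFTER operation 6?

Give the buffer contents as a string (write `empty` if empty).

Answer: empty

Derivation:
After op 1 (type): buf='abc' undo_depth=1 redo_depth=0
After op 2 (type): buf='abcgo' undo_depth=2 redo_depth=0
After op 3 (undo): buf='abc' undo_depth=1 redo_depth=1
After op 4 (delete): buf='(empty)' undo_depth=2 redo_depth=0
After op 5 (type): buf='hi' undo_depth=3 redo_depth=0
After op 6 (undo): buf='(empty)' undo_depth=2 redo_depth=1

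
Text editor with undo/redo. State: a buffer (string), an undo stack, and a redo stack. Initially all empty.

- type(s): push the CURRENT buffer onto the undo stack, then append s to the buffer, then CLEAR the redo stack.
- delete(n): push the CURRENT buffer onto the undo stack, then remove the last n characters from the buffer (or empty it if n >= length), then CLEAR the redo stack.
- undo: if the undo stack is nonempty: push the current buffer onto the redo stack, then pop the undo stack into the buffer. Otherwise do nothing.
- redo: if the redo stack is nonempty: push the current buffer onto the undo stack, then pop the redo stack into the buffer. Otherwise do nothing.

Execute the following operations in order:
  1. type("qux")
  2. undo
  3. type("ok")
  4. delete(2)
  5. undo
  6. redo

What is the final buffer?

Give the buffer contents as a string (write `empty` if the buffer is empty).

Answer: empty

Derivation:
After op 1 (type): buf='qux' undo_depth=1 redo_depth=0
After op 2 (undo): buf='(empty)' undo_depth=0 redo_depth=1
After op 3 (type): buf='ok' undo_depth=1 redo_depth=0
After op 4 (delete): buf='(empty)' undo_depth=2 redo_depth=0
After op 5 (undo): buf='ok' undo_depth=1 redo_depth=1
After op 6 (redo): buf='(empty)' undo_depth=2 redo_depth=0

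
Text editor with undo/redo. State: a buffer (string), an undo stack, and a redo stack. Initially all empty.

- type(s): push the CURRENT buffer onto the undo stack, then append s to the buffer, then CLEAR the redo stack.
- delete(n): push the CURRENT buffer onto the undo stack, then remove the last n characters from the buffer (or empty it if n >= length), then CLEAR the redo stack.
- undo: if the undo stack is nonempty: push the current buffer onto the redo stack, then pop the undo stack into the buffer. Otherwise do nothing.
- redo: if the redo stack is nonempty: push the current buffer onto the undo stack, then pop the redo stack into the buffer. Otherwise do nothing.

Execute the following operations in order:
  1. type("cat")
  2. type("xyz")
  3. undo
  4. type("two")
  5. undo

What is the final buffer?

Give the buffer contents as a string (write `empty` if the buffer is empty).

Answer: cat

Derivation:
After op 1 (type): buf='cat' undo_depth=1 redo_depth=0
After op 2 (type): buf='catxyz' undo_depth=2 redo_depth=0
After op 3 (undo): buf='cat' undo_depth=1 redo_depth=1
After op 4 (type): buf='cattwo' undo_depth=2 redo_depth=0
After op 5 (undo): buf='cat' undo_depth=1 redo_depth=1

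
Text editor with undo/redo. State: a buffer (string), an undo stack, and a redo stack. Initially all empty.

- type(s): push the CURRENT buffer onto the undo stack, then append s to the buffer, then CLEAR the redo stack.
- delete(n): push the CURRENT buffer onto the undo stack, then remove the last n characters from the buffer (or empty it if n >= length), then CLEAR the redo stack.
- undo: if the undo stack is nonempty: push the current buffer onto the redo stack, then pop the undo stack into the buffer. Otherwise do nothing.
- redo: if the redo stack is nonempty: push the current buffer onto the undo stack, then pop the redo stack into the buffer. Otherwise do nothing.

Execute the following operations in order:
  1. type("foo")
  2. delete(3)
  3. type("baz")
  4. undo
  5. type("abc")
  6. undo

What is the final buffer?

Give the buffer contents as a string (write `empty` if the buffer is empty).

Answer: empty

Derivation:
After op 1 (type): buf='foo' undo_depth=1 redo_depth=0
After op 2 (delete): buf='(empty)' undo_depth=2 redo_depth=0
After op 3 (type): buf='baz' undo_depth=3 redo_depth=0
After op 4 (undo): buf='(empty)' undo_depth=2 redo_depth=1
After op 5 (type): buf='abc' undo_depth=3 redo_depth=0
After op 6 (undo): buf='(empty)' undo_depth=2 redo_depth=1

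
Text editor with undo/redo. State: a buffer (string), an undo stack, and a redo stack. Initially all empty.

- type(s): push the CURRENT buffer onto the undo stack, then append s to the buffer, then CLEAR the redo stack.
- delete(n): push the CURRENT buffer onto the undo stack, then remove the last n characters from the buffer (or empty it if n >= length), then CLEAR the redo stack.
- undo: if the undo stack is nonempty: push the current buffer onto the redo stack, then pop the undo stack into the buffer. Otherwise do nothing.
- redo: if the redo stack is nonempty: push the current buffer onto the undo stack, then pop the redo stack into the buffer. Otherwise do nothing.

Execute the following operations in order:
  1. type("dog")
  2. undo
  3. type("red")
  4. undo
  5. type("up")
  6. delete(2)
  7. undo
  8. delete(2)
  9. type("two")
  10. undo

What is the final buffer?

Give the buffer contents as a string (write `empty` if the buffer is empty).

After op 1 (type): buf='dog' undo_depth=1 redo_depth=0
After op 2 (undo): buf='(empty)' undo_depth=0 redo_depth=1
After op 3 (type): buf='red' undo_depth=1 redo_depth=0
After op 4 (undo): buf='(empty)' undo_depth=0 redo_depth=1
After op 5 (type): buf='up' undo_depth=1 redo_depth=0
After op 6 (delete): buf='(empty)' undo_depth=2 redo_depth=0
After op 7 (undo): buf='up' undo_depth=1 redo_depth=1
After op 8 (delete): buf='(empty)' undo_depth=2 redo_depth=0
After op 9 (type): buf='two' undo_depth=3 redo_depth=0
After op 10 (undo): buf='(empty)' undo_depth=2 redo_depth=1

Answer: empty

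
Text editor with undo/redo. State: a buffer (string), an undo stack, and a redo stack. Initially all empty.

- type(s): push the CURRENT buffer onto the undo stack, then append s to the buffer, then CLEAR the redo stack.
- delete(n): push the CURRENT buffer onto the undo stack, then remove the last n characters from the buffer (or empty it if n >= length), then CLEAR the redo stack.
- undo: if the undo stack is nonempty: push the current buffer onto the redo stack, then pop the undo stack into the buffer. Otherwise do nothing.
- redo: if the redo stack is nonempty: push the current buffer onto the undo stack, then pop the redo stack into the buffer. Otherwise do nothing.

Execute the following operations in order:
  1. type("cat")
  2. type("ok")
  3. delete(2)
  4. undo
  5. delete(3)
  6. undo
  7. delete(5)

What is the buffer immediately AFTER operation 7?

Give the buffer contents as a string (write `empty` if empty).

Answer: empty

Derivation:
After op 1 (type): buf='cat' undo_depth=1 redo_depth=0
After op 2 (type): buf='catok' undo_depth=2 redo_depth=0
After op 3 (delete): buf='cat' undo_depth=3 redo_depth=0
After op 4 (undo): buf='catok' undo_depth=2 redo_depth=1
After op 5 (delete): buf='ca' undo_depth=3 redo_depth=0
After op 6 (undo): buf='catok' undo_depth=2 redo_depth=1
After op 7 (delete): buf='(empty)' undo_depth=3 redo_depth=0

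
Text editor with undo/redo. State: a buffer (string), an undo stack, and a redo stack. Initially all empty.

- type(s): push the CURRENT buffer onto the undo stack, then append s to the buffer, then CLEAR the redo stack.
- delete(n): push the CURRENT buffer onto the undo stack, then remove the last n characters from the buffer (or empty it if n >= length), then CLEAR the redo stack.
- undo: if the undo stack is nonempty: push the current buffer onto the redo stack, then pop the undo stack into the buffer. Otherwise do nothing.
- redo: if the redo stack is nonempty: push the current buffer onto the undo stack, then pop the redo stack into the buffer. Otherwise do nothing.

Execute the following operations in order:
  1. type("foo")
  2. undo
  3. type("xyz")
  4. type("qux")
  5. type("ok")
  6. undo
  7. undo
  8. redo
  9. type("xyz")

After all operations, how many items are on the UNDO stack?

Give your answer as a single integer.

Answer: 3

Derivation:
After op 1 (type): buf='foo' undo_depth=1 redo_depth=0
After op 2 (undo): buf='(empty)' undo_depth=0 redo_depth=1
After op 3 (type): buf='xyz' undo_depth=1 redo_depth=0
After op 4 (type): buf='xyzqux' undo_depth=2 redo_depth=0
After op 5 (type): buf='xyzquxok' undo_depth=3 redo_depth=0
After op 6 (undo): buf='xyzqux' undo_depth=2 redo_depth=1
After op 7 (undo): buf='xyz' undo_depth=1 redo_depth=2
After op 8 (redo): buf='xyzqux' undo_depth=2 redo_depth=1
After op 9 (type): buf='xyzquxxyz' undo_depth=3 redo_depth=0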